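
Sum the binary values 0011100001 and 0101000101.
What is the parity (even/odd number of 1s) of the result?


0011100001 = 225
0101000101 = 325
Sum = 550 = 1000100110
1s count = 4

even parity (4 ones in 1000100110)


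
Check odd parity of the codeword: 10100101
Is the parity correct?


Number of 1s: 4

No, parity error (4 ones)


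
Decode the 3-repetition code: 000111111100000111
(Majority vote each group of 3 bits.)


Groups: 000, 111, 111, 100, 000, 111
Majority votes: 011001

011001


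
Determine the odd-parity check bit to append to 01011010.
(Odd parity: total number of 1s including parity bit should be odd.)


Number of 1s in data: 4
Parity bit: 1

1


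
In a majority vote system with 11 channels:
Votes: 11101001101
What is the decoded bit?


Ones: 7 out of 11
Threshold: 6

1 (7/11 voted 1)


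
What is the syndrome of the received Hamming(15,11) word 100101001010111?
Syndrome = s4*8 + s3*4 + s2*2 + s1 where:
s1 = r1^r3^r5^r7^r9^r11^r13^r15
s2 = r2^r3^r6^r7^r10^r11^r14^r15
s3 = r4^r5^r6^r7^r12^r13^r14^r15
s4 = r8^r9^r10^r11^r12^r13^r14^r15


s1=1, s2=0, s3=1, s4=1

Syndrome = 13 (error at position 13)


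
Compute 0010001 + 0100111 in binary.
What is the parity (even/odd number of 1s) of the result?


0010001 = 17
0100111 = 39
Sum = 56 = 111000
1s count = 3

odd parity (3 ones in 111000)


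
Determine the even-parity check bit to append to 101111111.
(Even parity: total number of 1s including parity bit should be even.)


Number of 1s in data: 8
Parity bit: 0

0


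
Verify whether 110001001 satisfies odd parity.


Number of 1s: 4

No, parity error (4 ones)


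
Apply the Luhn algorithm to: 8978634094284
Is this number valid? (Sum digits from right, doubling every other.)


Luhn sum = 77
77 mod 10 = 7

Invalid (Luhn sum mod 10 = 7)


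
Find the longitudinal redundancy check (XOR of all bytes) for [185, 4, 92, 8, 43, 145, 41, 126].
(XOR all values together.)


XOR chain: 185 ^ 4 ^ 92 ^ 8 ^ 43 ^ 145 ^ 41 ^ 126 = 4

4


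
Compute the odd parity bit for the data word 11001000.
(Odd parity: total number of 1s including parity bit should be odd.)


Number of 1s in data: 3
Parity bit: 0

0


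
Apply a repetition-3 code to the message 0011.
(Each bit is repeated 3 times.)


Each bit -> 3 copies

000000111111


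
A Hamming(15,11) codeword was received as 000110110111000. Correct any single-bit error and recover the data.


Syndrome = 3: error at position 3

Data: 11010111000 (corrected bit 3)


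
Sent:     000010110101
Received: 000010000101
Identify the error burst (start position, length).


XOR: 000000110000

Burst at position 6, length 2


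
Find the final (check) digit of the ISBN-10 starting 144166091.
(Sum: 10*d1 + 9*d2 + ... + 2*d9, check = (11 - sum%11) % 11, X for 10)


Weighted sum: 180
180 mod 11 = 4

Check digit: 7


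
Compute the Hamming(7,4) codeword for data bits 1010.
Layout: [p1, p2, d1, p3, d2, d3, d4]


Parity bits: p1=1, p2=0, p3=1

1011010


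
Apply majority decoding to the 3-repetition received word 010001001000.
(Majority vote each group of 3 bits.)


Groups: 010, 001, 001, 000
Majority votes: 0000

0000


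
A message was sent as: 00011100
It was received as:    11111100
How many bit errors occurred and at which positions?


XOR: 11100000

3 error(s) at position(s): 0, 1, 2


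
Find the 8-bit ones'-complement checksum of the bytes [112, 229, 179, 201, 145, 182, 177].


Sum = 1225 mod 256 = 201
Complement = 54

54


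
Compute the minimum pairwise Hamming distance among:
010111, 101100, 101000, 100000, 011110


Comparing all pairs, minimum distance: 1
Can detect 0 errors, correct 0 errors

1


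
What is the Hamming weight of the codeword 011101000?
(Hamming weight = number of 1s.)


Counting 1s in 011101000

4


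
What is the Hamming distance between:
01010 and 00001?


XOR: 01011
Count of 1s: 3

3


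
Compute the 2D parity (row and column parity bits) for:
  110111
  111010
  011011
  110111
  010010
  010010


Row parities: 100100
Column parities: 100001

Row P: 100100, Col P: 100001, Corner: 0


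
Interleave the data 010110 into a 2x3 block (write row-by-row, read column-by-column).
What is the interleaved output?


Matrix:
  010
  110
Read columns: 011100

011100


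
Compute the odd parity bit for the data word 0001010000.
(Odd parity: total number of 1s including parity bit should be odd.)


Number of 1s in data: 2
Parity bit: 1

1


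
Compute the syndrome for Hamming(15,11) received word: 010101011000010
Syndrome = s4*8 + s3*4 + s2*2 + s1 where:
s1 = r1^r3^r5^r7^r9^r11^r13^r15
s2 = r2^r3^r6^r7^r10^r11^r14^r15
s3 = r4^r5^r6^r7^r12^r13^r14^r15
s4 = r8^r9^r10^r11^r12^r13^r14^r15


s1=1, s2=1, s3=1, s4=1

Syndrome = 15 (error at position 15)


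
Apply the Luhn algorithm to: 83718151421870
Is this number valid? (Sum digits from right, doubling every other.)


Luhn sum = 51
51 mod 10 = 1

Invalid (Luhn sum mod 10 = 1)


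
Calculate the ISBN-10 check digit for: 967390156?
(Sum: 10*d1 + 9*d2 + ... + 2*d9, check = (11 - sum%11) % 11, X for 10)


Weighted sum: 306
306 mod 11 = 9

Check digit: 2


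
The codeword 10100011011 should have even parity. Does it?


Number of 1s: 6

Yes, parity is correct (6 ones)


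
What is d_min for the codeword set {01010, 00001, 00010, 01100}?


Comparing all pairs, minimum distance: 1
Can detect 0 errors, correct 0 errors

1


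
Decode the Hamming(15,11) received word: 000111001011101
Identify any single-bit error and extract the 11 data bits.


Syndrome = 11: error at position 11

Data: 01101001101 (corrected bit 11)


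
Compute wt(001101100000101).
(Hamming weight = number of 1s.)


Counting 1s in 001101100000101

6


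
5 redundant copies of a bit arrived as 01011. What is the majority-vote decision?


Ones: 3 out of 5
Threshold: 3

1 (3/5 voted 1)


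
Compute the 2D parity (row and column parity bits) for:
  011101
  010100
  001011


Row parities: 001
Column parities: 000010

Row P: 001, Col P: 000010, Corner: 1


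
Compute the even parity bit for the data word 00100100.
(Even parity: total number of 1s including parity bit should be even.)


Number of 1s in data: 2
Parity bit: 0

0


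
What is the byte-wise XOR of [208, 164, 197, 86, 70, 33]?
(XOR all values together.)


XOR chain: 208 ^ 164 ^ 197 ^ 86 ^ 70 ^ 33 = 128

128


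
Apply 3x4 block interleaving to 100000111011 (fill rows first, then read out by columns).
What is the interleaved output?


Matrix:
  1000
  0011
  1011
Read columns: 101000011011

101000011011


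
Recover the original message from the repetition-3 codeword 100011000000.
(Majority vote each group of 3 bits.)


Groups: 100, 011, 000, 000
Majority votes: 0100

0100


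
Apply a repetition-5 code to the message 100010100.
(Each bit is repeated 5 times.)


Each bit -> 5 copies

111110000000000000001111100000111110000000000


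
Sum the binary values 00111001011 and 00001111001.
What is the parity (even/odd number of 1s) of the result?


00111001011 = 459
00001111001 = 121
Sum = 580 = 1001000100
1s count = 3

odd parity (3 ones in 1001000100)


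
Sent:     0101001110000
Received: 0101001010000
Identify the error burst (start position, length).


XOR: 0000000100000

Burst at position 7, length 1


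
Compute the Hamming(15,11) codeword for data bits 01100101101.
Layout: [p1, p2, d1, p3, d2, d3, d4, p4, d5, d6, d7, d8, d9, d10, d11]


Parity bits: p1=1, p2=1, p3=1, p4=0

110111000101101


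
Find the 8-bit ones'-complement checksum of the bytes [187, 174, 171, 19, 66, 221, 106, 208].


Sum = 1152 mod 256 = 128
Complement = 127

127


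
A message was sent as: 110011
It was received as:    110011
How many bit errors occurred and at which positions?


XOR: 000000

0 errors (received matches sent)


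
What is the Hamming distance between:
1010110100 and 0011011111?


XOR: 1001101011
Count of 1s: 6

6


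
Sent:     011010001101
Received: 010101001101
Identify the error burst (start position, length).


XOR: 001111000000

Burst at position 2, length 4


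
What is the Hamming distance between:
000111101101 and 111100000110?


XOR: 111011101011
Count of 1s: 9

9


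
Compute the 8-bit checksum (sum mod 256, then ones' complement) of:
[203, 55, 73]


Sum = 331 mod 256 = 75
Complement = 180

180


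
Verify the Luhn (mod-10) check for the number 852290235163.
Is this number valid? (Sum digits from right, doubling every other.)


Luhn sum = 42
42 mod 10 = 2

Invalid (Luhn sum mod 10 = 2)


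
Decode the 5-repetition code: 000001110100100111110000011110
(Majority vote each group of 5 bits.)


Groups: 00000, 11101, 00100, 11111, 00000, 11110
Majority votes: 010101

010101


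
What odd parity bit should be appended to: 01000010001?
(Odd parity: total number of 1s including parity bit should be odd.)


Number of 1s in data: 3
Parity bit: 0

0


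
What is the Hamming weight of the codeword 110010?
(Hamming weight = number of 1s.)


Counting 1s in 110010

3


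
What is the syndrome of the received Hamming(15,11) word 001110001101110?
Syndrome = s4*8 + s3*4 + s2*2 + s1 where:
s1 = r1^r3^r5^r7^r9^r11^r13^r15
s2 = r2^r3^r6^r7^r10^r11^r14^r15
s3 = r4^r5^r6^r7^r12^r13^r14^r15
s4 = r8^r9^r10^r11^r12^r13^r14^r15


s1=0, s2=1, s3=1, s4=1

Syndrome = 14 (error at position 14)


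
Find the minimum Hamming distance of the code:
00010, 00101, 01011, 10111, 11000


Comparing all pairs, minimum distance: 2
Can detect 1 errors, correct 0 errors

2


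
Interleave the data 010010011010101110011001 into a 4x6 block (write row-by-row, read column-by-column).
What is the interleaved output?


Matrix:
  010010
  011010
  101110
  011001
Read columns: 001011010111001011100001

001011010111001011100001


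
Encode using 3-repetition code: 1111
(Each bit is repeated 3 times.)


Each bit -> 3 copies

111111111111


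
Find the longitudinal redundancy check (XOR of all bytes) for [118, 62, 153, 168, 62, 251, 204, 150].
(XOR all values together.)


XOR chain: 118 ^ 62 ^ 153 ^ 168 ^ 62 ^ 251 ^ 204 ^ 150 = 230

230


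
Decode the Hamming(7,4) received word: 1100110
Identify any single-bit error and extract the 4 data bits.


Syndrome = 0: no error detected

Data: 0110 (no errors)


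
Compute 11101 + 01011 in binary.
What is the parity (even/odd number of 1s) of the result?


11101 = 29
01011 = 11
Sum = 40 = 101000
1s count = 2

even parity (2 ones in 101000)


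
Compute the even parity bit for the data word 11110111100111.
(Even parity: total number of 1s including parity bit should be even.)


Number of 1s in data: 11
Parity bit: 1

1


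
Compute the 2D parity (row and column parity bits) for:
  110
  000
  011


Row parities: 000
Column parities: 101

Row P: 000, Col P: 101, Corner: 0


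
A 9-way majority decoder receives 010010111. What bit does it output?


Ones: 5 out of 9
Threshold: 5

1 (5/9 voted 1)


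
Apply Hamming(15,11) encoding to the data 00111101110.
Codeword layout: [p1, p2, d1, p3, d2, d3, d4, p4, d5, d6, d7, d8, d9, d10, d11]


Parity bits: p1=1, p2=0, p3=1, p4=1

100101111101110


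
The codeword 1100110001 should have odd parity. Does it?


Number of 1s: 5

Yes, parity is correct (5 ones)


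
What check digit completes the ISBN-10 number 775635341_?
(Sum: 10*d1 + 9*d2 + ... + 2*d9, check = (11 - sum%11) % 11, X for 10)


Weighted sum: 284
284 mod 11 = 9

Check digit: 2


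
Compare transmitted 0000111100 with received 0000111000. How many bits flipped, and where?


XOR: 0000000100

1 error(s) at position(s): 7


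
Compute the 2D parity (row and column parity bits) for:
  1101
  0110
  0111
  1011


Row parities: 1011
Column parities: 0111

Row P: 1011, Col P: 0111, Corner: 1


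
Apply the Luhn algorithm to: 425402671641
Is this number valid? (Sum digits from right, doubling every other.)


Luhn sum = 44
44 mod 10 = 4

Invalid (Luhn sum mod 10 = 4)


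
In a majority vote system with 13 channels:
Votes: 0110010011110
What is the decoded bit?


Ones: 7 out of 13
Threshold: 7

1 (7/13 voted 1)


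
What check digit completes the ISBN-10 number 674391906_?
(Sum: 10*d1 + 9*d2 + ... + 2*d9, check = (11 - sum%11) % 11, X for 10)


Weighted sum: 283
283 mod 11 = 8

Check digit: 3


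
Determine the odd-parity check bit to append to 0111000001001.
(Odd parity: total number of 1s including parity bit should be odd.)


Number of 1s in data: 5
Parity bit: 0

0


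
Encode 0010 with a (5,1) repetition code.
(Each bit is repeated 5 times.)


Each bit -> 5 copies

00000000001111100000


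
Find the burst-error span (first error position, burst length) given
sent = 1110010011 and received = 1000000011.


XOR: 0110010000

Burst at position 1, length 5


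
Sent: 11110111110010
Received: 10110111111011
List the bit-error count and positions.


XOR: 01000000001001

3 error(s) at position(s): 1, 10, 13


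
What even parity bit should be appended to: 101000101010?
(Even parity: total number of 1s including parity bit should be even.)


Number of 1s in data: 5
Parity bit: 1

1


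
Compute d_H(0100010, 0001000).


XOR: 0101010
Count of 1s: 3

3


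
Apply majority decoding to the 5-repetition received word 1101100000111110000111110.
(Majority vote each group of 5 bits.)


Groups: 11011, 00000, 11111, 00001, 11110
Majority votes: 10101

10101


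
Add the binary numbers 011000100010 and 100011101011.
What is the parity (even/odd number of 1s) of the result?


011000100010 = 1570
100011101011 = 2283
Sum = 3853 = 111100001101
1s count = 7

odd parity (7 ones in 111100001101)


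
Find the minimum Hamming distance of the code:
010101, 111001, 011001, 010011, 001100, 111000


Comparing all pairs, minimum distance: 1
Can detect 0 errors, correct 0 errors

1


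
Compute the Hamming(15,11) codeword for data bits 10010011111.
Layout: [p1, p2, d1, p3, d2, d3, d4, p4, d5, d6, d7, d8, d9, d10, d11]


Parity bits: p1=1, p2=1, p3=1, p4=1

111100110011111


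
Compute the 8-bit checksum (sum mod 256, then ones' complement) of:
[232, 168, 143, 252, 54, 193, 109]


Sum = 1151 mod 256 = 127
Complement = 128

128


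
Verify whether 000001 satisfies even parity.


Number of 1s: 1

No, parity error (1 ones)


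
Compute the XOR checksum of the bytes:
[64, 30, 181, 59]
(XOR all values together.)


XOR chain: 64 ^ 30 ^ 181 ^ 59 = 208

208


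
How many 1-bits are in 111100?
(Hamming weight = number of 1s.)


Counting 1s in 111100

4


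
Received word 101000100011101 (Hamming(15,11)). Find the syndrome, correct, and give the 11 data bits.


Syndrome = 0: no error detected

Data: 10010011101 (no errors)


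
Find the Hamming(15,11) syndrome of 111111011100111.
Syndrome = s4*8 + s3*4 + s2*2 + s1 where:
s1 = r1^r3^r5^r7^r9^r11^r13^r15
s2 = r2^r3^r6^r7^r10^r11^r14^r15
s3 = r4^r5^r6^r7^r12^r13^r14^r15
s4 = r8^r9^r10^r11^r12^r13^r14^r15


s1=0, s2=0, s3=0, s4=0

Syndrome = 0 (no error)


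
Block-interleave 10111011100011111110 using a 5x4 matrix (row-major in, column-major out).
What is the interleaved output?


Matrix:
  1011
  1011
  1000
  1111
  1110
Read columns: 11111000111101111010

11111000111101111010


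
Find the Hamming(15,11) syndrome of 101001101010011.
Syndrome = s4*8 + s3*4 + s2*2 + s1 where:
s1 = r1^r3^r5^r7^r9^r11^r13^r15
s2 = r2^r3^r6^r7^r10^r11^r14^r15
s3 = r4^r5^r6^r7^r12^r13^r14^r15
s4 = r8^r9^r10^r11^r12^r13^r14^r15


s1=0, s2=0, s3=0, s4=0

Syndrome = 0 (no error)


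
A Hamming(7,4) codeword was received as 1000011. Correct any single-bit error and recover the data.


Syndrome = 0: no error detected

Data: 0011 (no errors)


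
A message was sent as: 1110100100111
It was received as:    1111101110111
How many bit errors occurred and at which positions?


XOR: 0001001010000

3 error(s) at position(s): 3, 6, 8


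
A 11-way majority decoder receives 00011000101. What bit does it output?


Ones: 4 out of 11
Threshold: 6

0 (4/11 voted 1)


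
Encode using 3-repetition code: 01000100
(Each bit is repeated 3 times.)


Each bit -> 3 copies

000111000000000111000000


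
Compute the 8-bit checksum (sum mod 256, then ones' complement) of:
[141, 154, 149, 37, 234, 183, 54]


Sum = 952 mod 256 = 184
Complement = 71

71


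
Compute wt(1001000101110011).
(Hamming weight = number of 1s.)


Counting 1s in 1001000101110011

8


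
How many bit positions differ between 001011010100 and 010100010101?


XOR: 011111000001
Count of 1s: 6

6


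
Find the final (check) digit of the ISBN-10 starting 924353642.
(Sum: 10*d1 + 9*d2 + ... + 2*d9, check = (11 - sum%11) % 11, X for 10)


Weighted sum: 246
246 mod 11 = 4

Check digit: 7


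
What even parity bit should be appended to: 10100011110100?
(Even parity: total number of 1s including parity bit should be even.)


Number of 1s in data: 7
Parity bit: 1

1


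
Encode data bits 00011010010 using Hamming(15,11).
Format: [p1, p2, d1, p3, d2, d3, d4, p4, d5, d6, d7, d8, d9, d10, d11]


Parity bits: p1=1, p2=1, p3=0, p4=1

110000111010010


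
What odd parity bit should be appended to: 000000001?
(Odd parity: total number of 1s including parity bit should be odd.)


Number of 1s in data: 1
Parity bit: 0

0


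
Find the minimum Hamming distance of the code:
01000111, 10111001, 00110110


Comparing all pairs, minimum distance: 4
Can detect 3 errors, correct 1 errors

4


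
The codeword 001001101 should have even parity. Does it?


Number of 1s: 4

Yes, parity is correct (4 ones)


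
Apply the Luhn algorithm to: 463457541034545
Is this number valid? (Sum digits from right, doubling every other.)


Luhn sum = 71
71 mod 10 = 1

Invalid (Luhn sum mod 10 = 1)


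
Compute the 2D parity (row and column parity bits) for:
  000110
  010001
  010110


Row parities: 001
Column parities: 000001

Row P: 001, Col P: 000001, Corner: 1


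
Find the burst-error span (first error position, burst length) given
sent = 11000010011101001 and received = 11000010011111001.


XOR: 00000000000010000

Burst at position 12, length 1


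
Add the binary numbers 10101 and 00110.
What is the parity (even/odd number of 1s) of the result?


10101 = 21
00110 = 6
Sum = 27 = 11011
1s count = 4

even parity (4 ones in 11011)


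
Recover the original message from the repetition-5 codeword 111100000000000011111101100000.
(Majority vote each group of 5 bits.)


Groups: 11110, 00000, 00000, 01111, 11011, 00000
Majority votes: 100110

100110


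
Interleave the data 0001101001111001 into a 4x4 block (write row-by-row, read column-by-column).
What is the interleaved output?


Matrix:
  0001
  1010
  0111
  1001
Read columns: 0101001001101011

0101001001101011


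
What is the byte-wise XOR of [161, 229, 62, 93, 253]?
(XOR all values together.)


XOR chain: 161 ^ 229 ^ 62 ^ 93 ^ 253 = 218

218


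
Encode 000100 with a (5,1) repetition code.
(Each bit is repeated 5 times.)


Each bit -> 5 copies

000000000000000111110000000000


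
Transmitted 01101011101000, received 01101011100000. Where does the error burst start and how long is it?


XOR: 00000000001000

Burst at position 10, length 1


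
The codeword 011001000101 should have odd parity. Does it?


Number of 1s: 5

Yes, parity is correct (5 ones)


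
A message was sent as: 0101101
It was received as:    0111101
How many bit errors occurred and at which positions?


XOR: 0010000

1 error(s) at position(s): 2


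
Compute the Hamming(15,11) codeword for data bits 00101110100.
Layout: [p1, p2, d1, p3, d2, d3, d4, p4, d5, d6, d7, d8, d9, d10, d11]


Parity bits: p1=1, p2=1, p3=0, p4=0

110001001110100


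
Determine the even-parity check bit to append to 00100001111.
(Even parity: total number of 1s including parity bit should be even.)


Number of 1s in data: 5
Parity bit: 1

1


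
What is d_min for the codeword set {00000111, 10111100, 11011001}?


Comparing all pairs, minimum distance: 4
Can detect 3 errors, correct 1 errors

4


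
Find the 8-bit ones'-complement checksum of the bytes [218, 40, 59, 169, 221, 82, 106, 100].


Sum = 995 mod 256 = 227
Complement = 28

28


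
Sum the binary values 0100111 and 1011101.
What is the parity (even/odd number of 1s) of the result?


0100111 = 39
1011101 = 93
Sum = 132 = 10000100
1s count = 2

even parity (2 ones in 10000100)


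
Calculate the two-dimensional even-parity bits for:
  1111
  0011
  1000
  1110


Row parities: 0011
Column parities: 1010

Row P: 0011, Col P: 1010, Corner: 0


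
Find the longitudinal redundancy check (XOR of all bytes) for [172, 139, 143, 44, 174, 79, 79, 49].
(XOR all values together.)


XOR chain: 172 ^ 139 ^ 143 ^ 44 ^ 174 ^ 79 ^ 79 ^ 49 = 27

27


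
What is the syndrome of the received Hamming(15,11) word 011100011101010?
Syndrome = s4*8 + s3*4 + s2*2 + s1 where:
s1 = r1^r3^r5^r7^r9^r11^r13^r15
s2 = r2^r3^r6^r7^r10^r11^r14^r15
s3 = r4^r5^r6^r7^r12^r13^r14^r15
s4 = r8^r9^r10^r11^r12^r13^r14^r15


s1=0, s2=0, s3=1, s4=1

Syndrome = 12 (error at position 12)


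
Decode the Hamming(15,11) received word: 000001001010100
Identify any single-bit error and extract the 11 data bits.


Syndrome = 9: error at position 9

Data: 00100010100 (corrected bit 9)


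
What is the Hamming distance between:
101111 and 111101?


XOR: 010010
Count of 1s: 2

2


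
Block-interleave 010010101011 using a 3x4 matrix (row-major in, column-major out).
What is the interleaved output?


Matrix:
  0100
  1010
  1011
Read columns: 011100011001

011100011001


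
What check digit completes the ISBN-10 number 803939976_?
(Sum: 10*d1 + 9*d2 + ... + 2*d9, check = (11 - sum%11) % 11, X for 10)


Weighted sum: 299
299 mod 11 = 2

Check digit: 9


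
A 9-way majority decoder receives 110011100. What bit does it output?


Ones: 5 out of 9
Threshold: 5

1 (5/9 voted 1)


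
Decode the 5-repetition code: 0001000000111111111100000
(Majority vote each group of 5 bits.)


Groups: 00010, 00000, 11111, 11111, 00000
Majority votes: 00110

00110


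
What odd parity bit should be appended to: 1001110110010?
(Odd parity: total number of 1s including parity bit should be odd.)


Number of 1s in data: 7
Parity bit: 0

0


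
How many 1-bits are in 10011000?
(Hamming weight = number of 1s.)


Counting 1s in 10011000

3


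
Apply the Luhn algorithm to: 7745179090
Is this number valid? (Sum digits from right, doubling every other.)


Luhn sum = 52
52 mod 10 = 2

Invalid (Luhn sum mod 10 = 2)


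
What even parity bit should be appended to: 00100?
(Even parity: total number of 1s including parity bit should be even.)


Number of 1s in data: 1
Parity bit: 1

1


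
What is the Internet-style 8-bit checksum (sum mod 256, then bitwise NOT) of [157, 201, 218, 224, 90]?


Sum = 890 mod 256 = 122
Complement = 133

133


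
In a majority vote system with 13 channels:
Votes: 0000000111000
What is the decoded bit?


Ones: 3 out of 13
Threshold: 7

0 (3/13 voted 1)


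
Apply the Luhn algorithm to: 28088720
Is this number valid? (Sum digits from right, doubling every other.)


Luhn sum = 38
38 mod 10 = 8

Invalid (Luhn sum mod 10 = 8)


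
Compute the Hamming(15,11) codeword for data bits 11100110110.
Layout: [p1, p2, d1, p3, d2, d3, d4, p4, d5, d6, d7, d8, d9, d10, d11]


Parity bits: p1=0, p2=1, p3=0, p4=0

011011000110110


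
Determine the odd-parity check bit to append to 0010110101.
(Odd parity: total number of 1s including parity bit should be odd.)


Number of 1s in data: 5
Parity bit: 0

0


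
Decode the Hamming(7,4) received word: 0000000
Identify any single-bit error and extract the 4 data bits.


Syndrome = 0: no error detected

Data: 0000 (no errors)


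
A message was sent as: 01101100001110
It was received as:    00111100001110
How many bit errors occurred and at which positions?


XOR: 01010000000000

2 error(s) at position(s): 1, 3


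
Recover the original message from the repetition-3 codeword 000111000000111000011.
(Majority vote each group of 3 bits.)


Groups: 000, 111, 000, 000, 111, 000, 011
Majority votes: 0100101

0100101


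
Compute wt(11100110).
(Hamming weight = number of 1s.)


Counting 1s in 11100110

5


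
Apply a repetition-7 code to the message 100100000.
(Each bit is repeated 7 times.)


Each bit -> 7 copies

111111100000000000000111111100000000000000000000000000000000000


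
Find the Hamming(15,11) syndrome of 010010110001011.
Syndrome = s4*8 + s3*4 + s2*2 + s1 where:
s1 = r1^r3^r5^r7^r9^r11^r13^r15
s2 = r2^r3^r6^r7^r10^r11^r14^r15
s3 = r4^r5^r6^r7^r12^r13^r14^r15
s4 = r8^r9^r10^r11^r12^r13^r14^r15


s1=1, s2=0, s3=1, s4=0

Syndrome = 5 (error at position 5)


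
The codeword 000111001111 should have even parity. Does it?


Number of 1s: 7

No, parity error (7 ones)


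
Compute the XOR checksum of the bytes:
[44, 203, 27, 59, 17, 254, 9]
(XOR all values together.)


XOR chain: 44 ^ 203 ^ 27 ^ 59 ^ 17 ^ 254 ^ 9 = 33

33


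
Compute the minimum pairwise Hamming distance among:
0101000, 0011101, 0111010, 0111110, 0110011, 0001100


Comparing all pairs, minimum distance: 1
Can detect 0 errors, correct 0 errors

1


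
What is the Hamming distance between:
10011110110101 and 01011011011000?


XOR: 11000101101101
Count of 1s: 8

8


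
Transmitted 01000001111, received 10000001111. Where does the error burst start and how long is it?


XOR: 11000000000

Burst at position 0, length 2


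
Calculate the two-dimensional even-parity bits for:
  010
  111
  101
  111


Row parities: 1101
Column parities: 111

Row P: 1101, Col P: 111, Corner: 1


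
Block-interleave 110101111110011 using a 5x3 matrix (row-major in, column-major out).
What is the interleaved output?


Matrix:
  110
  101
  111
  110
  011
Read columns: 111101011101101

111101011101101


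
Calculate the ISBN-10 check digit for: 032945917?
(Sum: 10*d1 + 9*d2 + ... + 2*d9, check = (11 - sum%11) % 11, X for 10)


Weighted sum: 208
208 mod 11 = 10

Check digit: 1


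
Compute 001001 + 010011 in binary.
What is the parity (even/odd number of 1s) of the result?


001001 = 9
010011 = 19
Sum = 28 = 11100
1s count = 3

odd parity (3 ones in 11100)


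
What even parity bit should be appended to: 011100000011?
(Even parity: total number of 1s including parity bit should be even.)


Number of 1s in data: 5
Parity bit: 1

1


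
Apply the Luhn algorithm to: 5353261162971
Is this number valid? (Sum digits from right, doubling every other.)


Luhn sum = 55
55 mod 10 = 5

Invalid (Luhn sum mod 10 = 5)


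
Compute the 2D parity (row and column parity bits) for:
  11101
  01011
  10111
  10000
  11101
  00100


Row parities: 010101
Column parities: 01000

Row P: 010101, Col P: 01000, Corner: 1


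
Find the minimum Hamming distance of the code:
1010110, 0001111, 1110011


Comparing all pairs, minimum distance: 3
Can detect 2 errors, correct 1 errors

3


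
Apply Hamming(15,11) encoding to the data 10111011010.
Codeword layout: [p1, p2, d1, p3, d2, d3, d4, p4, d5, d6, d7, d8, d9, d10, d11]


Parity bits: p1=0, p2=1, p3=0, p4=0

011001101011010


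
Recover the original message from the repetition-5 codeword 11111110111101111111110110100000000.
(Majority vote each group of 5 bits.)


Groups: 11111, 11011, 11011, 11111, 11011, 01000, 00000
Majority votes: 1111100

1111100


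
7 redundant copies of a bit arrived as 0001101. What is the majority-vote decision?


Ones: 3 out of 7
Threshold: 4

0 (3/7 voted 1)


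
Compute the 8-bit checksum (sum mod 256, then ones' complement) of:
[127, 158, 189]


Sum = 474 mod 256 = 218
Complement = 37

37


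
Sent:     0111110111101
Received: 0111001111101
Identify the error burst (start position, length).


XOR: 0000111000000

Burst at position 4, length 3


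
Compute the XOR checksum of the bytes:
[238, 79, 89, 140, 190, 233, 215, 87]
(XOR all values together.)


XOR chain: 238 ^ 79 ^ 89 ^ 140 ^ 190 ^ 233 ^ 215 ^ 87 = 163

163


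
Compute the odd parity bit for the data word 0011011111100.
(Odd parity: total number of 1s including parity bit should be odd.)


Number of 1s in data: 8
Parity bit: 1

1


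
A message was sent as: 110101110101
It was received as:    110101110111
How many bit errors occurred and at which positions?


XOR: 000000000010

1 error(s) at position(s): 10


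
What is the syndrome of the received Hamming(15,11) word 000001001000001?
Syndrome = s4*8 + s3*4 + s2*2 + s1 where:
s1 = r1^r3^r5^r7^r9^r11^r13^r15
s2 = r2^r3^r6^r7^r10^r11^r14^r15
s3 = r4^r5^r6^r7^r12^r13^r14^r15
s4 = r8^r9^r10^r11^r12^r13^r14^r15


s1=0, s2=0, s3=0, s4=0

Syndrome = 0 (no error)


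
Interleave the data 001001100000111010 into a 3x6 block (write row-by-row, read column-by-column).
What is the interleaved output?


Matrix:
  001001
  100000
  111010
Read columns: 011001101000001100

011001101000001100


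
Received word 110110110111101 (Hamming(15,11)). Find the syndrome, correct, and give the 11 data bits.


Syndrome = 2: error at position 2

Data: 01010111101 (corrected bit 2)


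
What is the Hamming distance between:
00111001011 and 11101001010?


XOR: 11010000001
Count of 1s: 4

4


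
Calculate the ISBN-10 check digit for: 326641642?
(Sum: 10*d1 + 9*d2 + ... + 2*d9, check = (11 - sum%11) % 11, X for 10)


Weighted sum: 207
207 mod 11 = 9

Check digit: 2


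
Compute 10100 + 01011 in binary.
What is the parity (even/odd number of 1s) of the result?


10100 = 20
01011 = 11
Sum = 31 = 11111
1s count = 5

odd parity (5 ones in 11111)


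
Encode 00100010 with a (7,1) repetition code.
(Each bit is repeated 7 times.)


Each bit -> 7 copies

00000000000000111111100000000000000000000011111110000000


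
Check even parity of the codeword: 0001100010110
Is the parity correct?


Number of 1s: 5

No, parity error (5 ones)


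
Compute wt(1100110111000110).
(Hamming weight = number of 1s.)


Counting 1s in 1100110111000110

9


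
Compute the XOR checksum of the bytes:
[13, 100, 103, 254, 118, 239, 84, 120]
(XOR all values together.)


XOR chain: 13 ^ 100 ^ 103 ^ 254 ^ 118 ^ 239 ^ 84 ^ 120 = 69

69


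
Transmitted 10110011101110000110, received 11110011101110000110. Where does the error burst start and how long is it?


XOR: 01000000000000000000

Burst at position 1, length 1


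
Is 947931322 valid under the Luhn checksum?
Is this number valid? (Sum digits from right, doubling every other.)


Luhn sum = 47
47 mod 10 = 7

Invalid (Luhn sum mod 10 = 7)


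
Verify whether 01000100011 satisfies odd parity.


Number of 1s: 4

No, parity error (4 ones)


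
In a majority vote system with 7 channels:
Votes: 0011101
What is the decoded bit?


Ones: 4 out of 7
Threshold: 4

1 (4/7 voted 1)


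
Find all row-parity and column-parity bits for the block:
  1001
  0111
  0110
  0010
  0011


Row parities: 01010
Column parities: 1001

Row P: 01010, Col P: 1001, Corner: 0


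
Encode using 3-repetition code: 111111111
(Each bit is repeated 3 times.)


Each bit -> 3 copies

111111111111111111111111111


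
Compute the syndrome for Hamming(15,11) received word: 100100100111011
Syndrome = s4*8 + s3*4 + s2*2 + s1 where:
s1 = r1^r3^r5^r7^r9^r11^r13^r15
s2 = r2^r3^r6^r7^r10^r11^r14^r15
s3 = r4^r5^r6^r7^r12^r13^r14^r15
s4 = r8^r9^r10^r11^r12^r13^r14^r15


s1=0, s2=1, s3=1, s4=1

Syndrome = 14 (error at position 14)


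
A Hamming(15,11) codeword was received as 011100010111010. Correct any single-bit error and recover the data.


Syndrome = 14: error at position 14

Data: 10000111000 (corrected bit 14)


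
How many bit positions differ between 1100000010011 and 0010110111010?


XOR: 1110110101001
Count of 1s: 8

8


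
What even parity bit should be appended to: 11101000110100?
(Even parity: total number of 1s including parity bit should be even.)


Number of 1s in data: 7
Parity bit: 1

1


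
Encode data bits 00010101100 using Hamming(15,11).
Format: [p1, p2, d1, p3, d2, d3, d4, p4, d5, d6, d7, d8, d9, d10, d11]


Parity bits: p1=0, p2=0, p3=1, p4=1

000100110101100


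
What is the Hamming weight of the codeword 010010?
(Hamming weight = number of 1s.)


Counting 1s in 010010

2


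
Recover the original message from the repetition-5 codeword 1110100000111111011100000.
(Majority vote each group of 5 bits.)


Groups: 11101, 00000, 11111, 10111, 00000
Majority votes: 10110

10110


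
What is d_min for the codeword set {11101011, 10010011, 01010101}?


Comparing all pairs, minimum distance: 4
Can detect 3 errors, correct 1 errors

4


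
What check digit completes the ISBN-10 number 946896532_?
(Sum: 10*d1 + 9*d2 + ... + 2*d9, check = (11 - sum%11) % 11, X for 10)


Weighted sum: 347
347 mod 11 = 6

Check digit: 5


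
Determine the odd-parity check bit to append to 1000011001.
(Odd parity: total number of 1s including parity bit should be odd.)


Number of 1s in data: 4
Parity bit: 1

1


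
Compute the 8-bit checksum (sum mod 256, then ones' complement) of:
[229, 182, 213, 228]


Sum = 852 mod 256 = 84
Complement = 171

171


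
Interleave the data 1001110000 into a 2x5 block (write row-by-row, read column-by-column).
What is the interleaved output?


Matrix:
  10011
  10000
Read columns: 1100001010

1100001010


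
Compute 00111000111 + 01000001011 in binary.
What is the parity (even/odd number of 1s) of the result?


00111000111 = 455
01000001011 = 523
Sum = 978 = 1111010010
1s count = 6

even parity (6 ones in 1111010010)


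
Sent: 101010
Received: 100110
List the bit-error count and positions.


XOR: 001100

2 error(s) at position(s): 2, 3


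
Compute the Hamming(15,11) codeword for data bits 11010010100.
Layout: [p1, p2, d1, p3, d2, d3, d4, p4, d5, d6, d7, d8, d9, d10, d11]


Parity bits: p1=1, p2=1, p3=1, p4=0

111110100010100


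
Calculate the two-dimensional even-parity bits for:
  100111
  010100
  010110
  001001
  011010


Row parities: 00101
Column parities: 110110

Row P: 00101, Col P: 110110, Corner: 0


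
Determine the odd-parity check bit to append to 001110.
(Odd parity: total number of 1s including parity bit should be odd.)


Number of 1s in data: 3
Parity bit: 0

0


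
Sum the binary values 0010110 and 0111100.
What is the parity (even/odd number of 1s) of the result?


0010110 = 22
0111100 = 60
Sum = 82 = 1010010
1s count = 3

odd parity (3 ones in 1010010)


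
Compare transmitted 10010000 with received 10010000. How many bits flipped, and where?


XOR: 00000000

0 errors (received matches sent)


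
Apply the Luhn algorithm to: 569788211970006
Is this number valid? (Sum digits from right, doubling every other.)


Luhn sum = 64
64 mod 10 = 4

Invalid (Luhn sum mod 10 = 4)


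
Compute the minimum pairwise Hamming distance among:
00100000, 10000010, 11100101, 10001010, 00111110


Comparing all pairs, minimum distance: 1
Can detect 0 errors, correct 0 errors

1


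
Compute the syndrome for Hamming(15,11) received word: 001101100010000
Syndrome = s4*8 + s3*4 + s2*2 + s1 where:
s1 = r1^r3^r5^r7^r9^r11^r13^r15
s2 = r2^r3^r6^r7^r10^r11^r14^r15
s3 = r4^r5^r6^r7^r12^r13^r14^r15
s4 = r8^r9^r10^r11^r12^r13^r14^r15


s1=1, s2=0, s3=1, s4=1

Syndrome = 13 (error at position 13)


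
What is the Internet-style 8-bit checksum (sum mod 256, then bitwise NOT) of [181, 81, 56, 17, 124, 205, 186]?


Sum = 850 mod 256 = 82
Complement = 173

173


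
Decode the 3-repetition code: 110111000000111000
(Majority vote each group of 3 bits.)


Groups: 110, 111, 000, 000, 111, 000
Majority votes: 110010

110010


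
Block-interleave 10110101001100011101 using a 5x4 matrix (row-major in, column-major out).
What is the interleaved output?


Matrix:
  1011
  0101
  0011
  0001
  1101
Read columns: 10001010011010011111

10001010011010011111


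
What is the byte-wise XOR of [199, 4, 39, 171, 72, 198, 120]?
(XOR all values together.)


XOR chain: 199 ^ 4 ^ 39 ^ 171 ^ 72 ^ 198 ^ 120 = 185

185


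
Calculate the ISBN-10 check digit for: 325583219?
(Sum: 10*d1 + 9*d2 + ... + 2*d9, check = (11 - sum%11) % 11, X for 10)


Weighted sum: 215
215 mod 11 = 6

Check digit: 5


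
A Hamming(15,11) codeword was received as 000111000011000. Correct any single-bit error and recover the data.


Syndrome = 0: no error detected

Data: 01100011000 (no errors)


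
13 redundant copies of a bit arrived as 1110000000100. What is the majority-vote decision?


Ones: 4 out of 13
Threshold: 7

0 (4/13 voted 1)


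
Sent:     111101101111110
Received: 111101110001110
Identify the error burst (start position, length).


XOR: 000000011110000

Burst at position 7, length 4


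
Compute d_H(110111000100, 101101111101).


XOR: 011010111001
Count of 1s: 7

7


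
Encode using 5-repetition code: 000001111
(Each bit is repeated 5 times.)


Each bit -> 5 copies

000000000000000000000000011111111111111111111


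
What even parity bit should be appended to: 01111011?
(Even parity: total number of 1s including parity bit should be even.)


Number of 1s in data: 6
Parity bit: 0

0


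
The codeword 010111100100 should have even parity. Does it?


Number of 1s: 6

Yes, parity is correct (6 ones)


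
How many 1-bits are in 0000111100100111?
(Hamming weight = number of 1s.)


Counting 1s in 0000111100100111

8


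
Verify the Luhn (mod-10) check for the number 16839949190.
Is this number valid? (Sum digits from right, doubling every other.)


Luhn sum = 59
59 mod 10 = 9

Invalid (Luhn sum mod 10 = 9)


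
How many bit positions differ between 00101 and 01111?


XOR: 01010
Count of 1s: 2

2


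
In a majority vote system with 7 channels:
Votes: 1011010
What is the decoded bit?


Ones: 4 out of 7
Threshold: 4

1 (4/7 voted 1)


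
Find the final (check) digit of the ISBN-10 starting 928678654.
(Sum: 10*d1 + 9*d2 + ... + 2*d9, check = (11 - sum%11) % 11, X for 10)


Weighted sum: 343
343 mod 11 = 2

Check digit: 9


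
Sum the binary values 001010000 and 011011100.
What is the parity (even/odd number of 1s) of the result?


001010000 = 80
011011100 = 220
Sum = 300 = 100101100
1s count = 4

even parity (4 ones in 100101100)


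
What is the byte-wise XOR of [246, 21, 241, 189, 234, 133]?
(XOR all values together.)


XOR chain: 246 ^ 21 ^ 241 ^ 189 ^ 234 ^ 133 = 192

192


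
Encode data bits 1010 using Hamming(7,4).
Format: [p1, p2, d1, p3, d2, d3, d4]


Parity bits: p1=1, p2=0, p3=1

1011010


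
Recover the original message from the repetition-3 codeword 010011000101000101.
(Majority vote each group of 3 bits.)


Groups: 010, 011, 000, 101, 000, 101
Majority votes: 010101

010101


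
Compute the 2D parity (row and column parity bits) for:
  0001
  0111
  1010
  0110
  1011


Row parities: 11001
Column parities: 0001

Row P: 11001, Col P: 0001, Corner: 1


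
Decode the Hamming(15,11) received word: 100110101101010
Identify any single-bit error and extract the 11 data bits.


Syndrome = 6: error at position 6

Data: 01111101010 (corrected bit 6)
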